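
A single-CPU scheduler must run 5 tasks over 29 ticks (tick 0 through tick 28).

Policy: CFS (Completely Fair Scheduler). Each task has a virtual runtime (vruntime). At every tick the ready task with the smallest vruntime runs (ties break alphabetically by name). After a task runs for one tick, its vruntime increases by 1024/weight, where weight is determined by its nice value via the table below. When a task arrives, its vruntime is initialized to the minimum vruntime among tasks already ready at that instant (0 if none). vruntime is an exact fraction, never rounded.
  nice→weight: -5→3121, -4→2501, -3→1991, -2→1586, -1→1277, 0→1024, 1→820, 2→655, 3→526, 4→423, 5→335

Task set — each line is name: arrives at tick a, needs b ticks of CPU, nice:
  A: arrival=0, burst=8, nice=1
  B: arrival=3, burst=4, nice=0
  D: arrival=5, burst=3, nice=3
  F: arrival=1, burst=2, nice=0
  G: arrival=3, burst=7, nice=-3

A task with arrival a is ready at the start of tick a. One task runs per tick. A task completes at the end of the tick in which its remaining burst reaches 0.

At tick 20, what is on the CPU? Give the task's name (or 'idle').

t=0: vr[A=0] → run A
t=1: vr[A=256/205 F=256/205] → run A
t=2: vr[A=512/205 F=256/205] → run F
t=3: vr[A=512/205 B=461/205 F=461/205 G=461/205] → run B
t=4: vr[A=512/205 B=666/205 F=461/205 G=461/205] → run F
t=5: vr[A=512/205 B=666/205 D=461/205 G=461/205] → run D
t=6: vr[A=512/205 B=666/205 D=226203/53915 G=461/205] → run G
t=7: vr[A=512/205 B=666/205 D=226203/53915 G=1127771/408155] → run A
t=8: vr[A=768/205 B=666/205 D=226203/53915 G=1127771/408155] → run G
t=9: vr[A=768/205 B=666/205 D=226203/53915 G=1337691/408155] → run B
t=10: vr[A=768/205 B=871/205 D=226203/53915 G=1337691/408155] → run G
t=11: vr[A=768/205 B=871/205 D=226203/53915 G=1547611/408155] → run A
t=12: vr[A=1024/205 B=871/205 D=226203/53915 G=1547611/408155] → run G
t=13: vr[A=1024/205 B=871/205 D=226203/53915 G=1757531/408155] → run D
t=14: vr[A=1024/205 B=871/205 D=331163/53915 G=1757531/408155] → run B
t=15: vr[A=1024/205 B=1076/205 D=331163/53915 G=1757531/408155] → run G
t=16: vr[A=1024/205 B=1076/205 D=331163/53915 G=1967451/408155] → run G
t=17: vr[A=1024/205 B=1076/205 D=331163/53915 G=2177371/408155] → run A
t=18: vr[A=256/41 B=1076/205 D=331163/53915 G=2177371/408155] → run B
t=19: vr[A=256/41 D=331163/53915 G=2177371/408155] → run G
t=20: vr[A=256/41 D=331163/53915] → run D
t=21: vr[A=256/41] → run A
t=22: vr[A=1536/205] → run A
t=23: vr[A=1792/205] → run A
t=24: (idle)
t=25: (idle)
t=26: (idle)
t=27: (idle)
t=28: (idle)

running at tick 20 = D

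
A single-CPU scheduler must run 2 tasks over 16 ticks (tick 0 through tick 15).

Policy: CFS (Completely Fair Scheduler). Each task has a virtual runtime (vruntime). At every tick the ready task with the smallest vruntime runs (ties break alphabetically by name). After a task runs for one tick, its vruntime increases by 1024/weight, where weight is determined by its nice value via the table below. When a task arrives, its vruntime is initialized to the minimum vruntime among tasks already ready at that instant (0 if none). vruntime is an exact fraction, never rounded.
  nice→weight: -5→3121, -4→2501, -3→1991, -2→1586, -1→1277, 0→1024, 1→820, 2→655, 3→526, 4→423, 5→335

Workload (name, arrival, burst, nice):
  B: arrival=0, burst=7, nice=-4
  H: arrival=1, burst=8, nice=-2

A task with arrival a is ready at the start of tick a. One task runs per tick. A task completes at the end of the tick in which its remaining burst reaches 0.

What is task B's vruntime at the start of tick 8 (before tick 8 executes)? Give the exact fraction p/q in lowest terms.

t=0: vr[B=0] → run B
t=1: vr[B=1024/2501 H=1024/2501] → run B
t=2: vr[B=2048/2501 H=1024/2501] → run H
t=3: vr[B=2048/2501 H=34304/32513] → run B
t=4: vr[B=3072/2501 H=34304/32513] → run H
t=5: vr[B=3072/2501 H=55296/32513] → run B
t=6: vr[B=4096/2501 H=55296/32513] → run B
t=7: vr[B=5120/2501 H=55296/32513] → run H
t=8: vr[B=5120/2501 H=76288/32513] → run B
t=9: vr[B=6144/2501 H=76288/32513] → run H
t=10: vr[B=6144/2501 H=97280/32513] → run B
t=11: vr[H=97280/32513] → run H
t=12: vr[H=118272/32513] → run H
t=13: vr[H=139264/32513] → run H
t=14: vr[H=160256/32513] → run H
t=15: (idle)

vruntime(B, start of tick 8) = 5120/2501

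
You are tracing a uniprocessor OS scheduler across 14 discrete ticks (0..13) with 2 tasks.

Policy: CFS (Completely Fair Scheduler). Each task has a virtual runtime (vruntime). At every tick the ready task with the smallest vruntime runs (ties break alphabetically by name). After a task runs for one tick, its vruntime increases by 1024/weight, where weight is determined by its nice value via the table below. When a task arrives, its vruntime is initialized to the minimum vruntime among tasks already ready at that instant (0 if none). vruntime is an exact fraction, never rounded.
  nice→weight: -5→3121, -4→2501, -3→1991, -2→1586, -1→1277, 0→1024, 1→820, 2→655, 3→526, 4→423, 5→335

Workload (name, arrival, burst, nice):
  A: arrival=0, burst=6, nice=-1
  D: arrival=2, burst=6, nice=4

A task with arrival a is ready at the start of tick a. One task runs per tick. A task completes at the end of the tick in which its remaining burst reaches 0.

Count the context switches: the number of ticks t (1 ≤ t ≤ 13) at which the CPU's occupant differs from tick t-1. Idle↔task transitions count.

t=0: vr[A=0] → run A
t=1: vr[A=1024/1277] → run A
t=2: vr[A=2048/1277 D=2048/1277] → run A
t=3: vr[A=3072/1277 D=2048/1277] → run D
t=4: vr[A=3072/1277 D=2173952/540171] → run A
t=5: vr[A=4096/1277 D=2173952/540171] → run A
t=6: vr[A=5120/1277 D=2173952/540171] → run A
t=7: vr[D=2173952/540171] → run D
t=8: vr[D=3481600/540171] → run D
t=9: vr[D=1596416/180057] → run D
t=10: vr[D=6096896/540171] → run D
t=11: vr[D=7404544/540171] → run D
t=12: (idle)
t=13: (idle)

context switches = 4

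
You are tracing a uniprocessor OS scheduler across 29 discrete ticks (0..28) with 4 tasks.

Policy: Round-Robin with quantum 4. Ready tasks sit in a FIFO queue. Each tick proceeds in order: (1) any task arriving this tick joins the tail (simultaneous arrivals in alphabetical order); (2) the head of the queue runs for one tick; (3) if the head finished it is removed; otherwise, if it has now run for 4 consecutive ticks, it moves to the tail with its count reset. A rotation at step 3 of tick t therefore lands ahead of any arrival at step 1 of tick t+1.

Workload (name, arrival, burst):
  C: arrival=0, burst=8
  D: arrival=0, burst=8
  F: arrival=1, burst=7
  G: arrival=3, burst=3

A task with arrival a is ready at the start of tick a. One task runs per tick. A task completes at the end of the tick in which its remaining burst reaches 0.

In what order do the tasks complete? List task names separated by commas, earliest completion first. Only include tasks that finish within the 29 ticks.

completion order = G, C, D, F

t=0: queue=[C,D] q_used=0 → run C
t=1: queue=[C,D,F] q_used=1 → run C
t=2: queue=[C,D,F] q_used=2 → run C
t=3: queue=[C,D,F,G] q_used=3 → run C
t=4: queue=[D,F,G,C] q_used=0 → run D
t=5: queue=[D,F,G,C] q_used=1 → run D
t=6: queue=[D,F,G,C] q_used=2 → run D
t=7: queue=[D,F,G,C] q_used=3 → run D
t=8: queue=[F,G,C,D] q_used=0 → run F
t=9: queue=[F,G,C,D] q_used=1 → run F
t=10: queue=[F,G,C,D] q_used=2 → run F
t=11: queue=[F,G,C,D] q_used=3 → run F
t=12: queue=[G,C,D,F] q_used=0 → run G
t=13: queue=[G,C,D,F] q_used=1 → run G
t=14: queue=[G,C,D,F] q_used=2 → run G
t=15: queue=[C,D,F] q_used=0 → run C
t=16: queue=[C,D,F] q_used=1 → run C
t=17: queue=[C,D,F] q_used=2 → run C
t=18: queue=[C,D,F] q_used=3 → run C
t=19: queue=[D,F] q_used=0 → run D
t=20: queue=[D,F] q_used=1 → run D
t=21: queue=[D,F] q_used=2 → run D
t=22: queue=[D,F] q_used=3 → run D
t=23: queue=[F] q_used=0 → run F
t=24: queue=[F] q_used=1 → run F
t=25: queue=[F] q_used=2 → run F
t=26: (idle)
t=27: (idle)
t=28: (idle)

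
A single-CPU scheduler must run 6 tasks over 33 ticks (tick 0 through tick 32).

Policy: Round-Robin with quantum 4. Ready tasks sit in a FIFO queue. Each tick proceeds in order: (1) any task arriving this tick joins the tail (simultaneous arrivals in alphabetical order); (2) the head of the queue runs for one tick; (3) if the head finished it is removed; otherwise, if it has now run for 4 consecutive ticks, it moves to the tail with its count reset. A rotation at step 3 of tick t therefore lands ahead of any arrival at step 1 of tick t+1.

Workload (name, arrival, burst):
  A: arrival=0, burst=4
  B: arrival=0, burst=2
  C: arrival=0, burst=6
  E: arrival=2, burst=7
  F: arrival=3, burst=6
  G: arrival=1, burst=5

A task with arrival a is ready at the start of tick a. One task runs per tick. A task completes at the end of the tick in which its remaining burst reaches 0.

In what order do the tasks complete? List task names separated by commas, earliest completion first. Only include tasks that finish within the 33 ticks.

t=0: queue=[A,B,C] q_used=0 → run A
t=1: queue=[A,B,C,G] q_used=1 → run A
t=2: queue=[A,B,C,G,E] q_used=2 → run A
t=3: queue=[A,B,C,G,E,F] q_used=3 → run A
t=4: queue=[B,C,G,E,F] q_used=0 → run B
t=5: queue=[B,C,G,E,F] q_used=1 → run B
t=6: queue=[C,G,E,F] q_used=0 → run C
t=7: queue=[C,G,E,F] q_used=1 → run C
t=8: queue=[C,G,E,F] q_used=2 → run C
t=9: queue=[C,G,E,F] q_used=3 → run C
t=10: queue=[G,E,F,C] q_used=0 → run G
t=11: queue=[G,E,F,C] q_used=1 → run G
t=12: queue=[G,E,F,C] q_used=2 → run G
t=13: queue=[G,E,F,C] q_used=3 → run G
t=14: queue=[E,F,C,G] q_used=0 → run E
t=15: queue=[E,F,C,G] q_used=1 → run E
t=16: queue=[E,F,C,G] q_used=2 → run E
t=17: queue=[E,F,C,G] q_used=3 → run E
t=18: queue=[F,C,G,E] q_used=0 → run F
t=19: queue=[F,C,G,E] q_used=1 → run F
t=20: queue=[F,C,G,E] q_used=2 → run F
t=21: queue=[F,C,G,E] q_used=3 → run F
t=22: queue=[C,G,E,F] q_used=0 → run C
t=23: queue=[C,G,E,F] q_used=1 → run C
t=24: queue=[G,E,F] q_used=0 → run G
t=25: queue=[E,F] q_used=0 → run E
t=26: queue=[E,F] q_used=1 → run E
t=27: queue=[E,F] q_used=2 → run E
t=28: queue=[F] q_used=0 → run F
t=29: queue=[F] q_used=1 → run F
t=30: (idle)
t=31: (idle)
t=32: (idle)

completion order = A, B, C, G, E, F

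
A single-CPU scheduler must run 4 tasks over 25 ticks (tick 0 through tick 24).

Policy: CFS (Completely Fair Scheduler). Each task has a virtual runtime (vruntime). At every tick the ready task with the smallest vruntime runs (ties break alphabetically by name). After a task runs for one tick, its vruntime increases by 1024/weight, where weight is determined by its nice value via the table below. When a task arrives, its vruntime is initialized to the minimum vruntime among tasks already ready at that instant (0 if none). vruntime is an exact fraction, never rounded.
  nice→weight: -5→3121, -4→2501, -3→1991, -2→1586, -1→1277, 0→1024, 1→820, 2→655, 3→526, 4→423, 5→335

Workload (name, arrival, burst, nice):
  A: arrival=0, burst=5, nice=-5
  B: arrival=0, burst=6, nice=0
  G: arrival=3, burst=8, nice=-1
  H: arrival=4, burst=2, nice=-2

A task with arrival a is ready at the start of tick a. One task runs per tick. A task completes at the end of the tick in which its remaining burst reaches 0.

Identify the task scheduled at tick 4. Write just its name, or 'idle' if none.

t=0: vr[A=0 B=0] → run A
t=1: vr[A=1024/3121 B=0] → run B
t=2: vr[A=1024/3121 B=1] → run A
t=3: vr[A=2048/3121 B=1 G=2048/3121] → run A
t=4: vr[A=3072/3121 B=1 G=2048/3121 H=2048/3121] → run G
t=5: vr[A=3072/3121 B=1 G=5811200/3985517 H=2048/3121] → run H
t=6: vr[A=3072/3121 B=1 G=5811200/3985517 H=3222016/2474953] → run A
t=7: vr[A=4096/3121 B=1 G=5811200/3985517 H=3222016/2474953] → run B
t=8: vr[A=4096/3121 B=2 G=5811200/3985517 H=3222016/2474953] → run H
t=9: vr[A=4096/3121 B=2 G=5811200/3985517] → run A
t=10: vr[B=2 G=5811200/3985517] → run G
t=11: vr[B=2 G=9007104/3985517] → run B
t=12: vr[B=3 G=9007104/3985517] → run G
t=13: vr[B=3 G=12203008/3985517] → run B
t=14: vr[B=4 G=12203008/3985517] → run G
t=15: vr[B=4 G=15398912/3985517] → run G
t=16: vr[B=4 G=18594816/3985517] → run B
t=17: vr[B=5 G=18594816/3985517] → run G
t=18: vr[B=5 G=21790720/3985517] → run B
t=19: vr[G=21790720/3985517] → run G
t=20: vr[G=24986624/3985517] → run G
t=21: (idle)
t=22: (idle)
t=23: (idle)
t=24: (idle)

running at tick 4 = G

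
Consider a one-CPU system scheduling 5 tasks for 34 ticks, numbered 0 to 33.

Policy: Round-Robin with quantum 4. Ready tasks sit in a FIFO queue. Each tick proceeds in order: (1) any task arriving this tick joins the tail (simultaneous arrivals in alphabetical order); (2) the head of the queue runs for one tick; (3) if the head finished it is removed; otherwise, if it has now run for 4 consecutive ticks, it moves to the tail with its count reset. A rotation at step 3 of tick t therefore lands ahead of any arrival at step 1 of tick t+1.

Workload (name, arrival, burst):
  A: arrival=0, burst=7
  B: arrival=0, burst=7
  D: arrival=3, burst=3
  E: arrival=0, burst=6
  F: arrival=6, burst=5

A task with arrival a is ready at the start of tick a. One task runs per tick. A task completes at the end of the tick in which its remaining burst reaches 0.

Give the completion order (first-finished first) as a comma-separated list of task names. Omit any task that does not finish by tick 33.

completion order = D, A, B, E, F

t=0: queue=[A,B,E] q_used=0 → run A
t=1: queue=[A,B,E] q_used=1 → run A
t=2: queue=[A,B,E] q_used=2 → run A
t=3: queue=[A,B,E,D] q_used=3 → run A
t=4: queue=[B,E,D,A] q_used=0 → run B
t=5: queue=[B,E,D,A] q_used=1 → run B
t=6: queue=[B,E,D,A,F] q_used=2 → run B
t=7: queue=[B,E,D,A,F] q_used=3 → run B
t=8: queue=[E,D,A,F,B] q_used=0 → run E
t=9: queue=[E,D,A,F,B] q_used=1 → run E
t=10: queue=[E,D,A,F,B] q_used=2 → run E
t=11: queue=[E,D,A,F,B] q_used=3 → run E
t=12: queue=[D,A,F,B,E] q_used=0 → run D
t=13: queue=[D,A,F,B,E] q_used=1 → run D
t=14: queue=[D,A,F,B,E] q_used=2 → run D
t=15: queue=[A,F,B,E] q_used=0 → run A
t=16: queue=[A,F,B,E] q_used=1 → run A
t=17: queue=[A,F,B,E] q_used=2 → run A
t=18: queue=[F,B,E] q_used=0 → run F
t=19: queue=[F,B,E] q_used=1 → run F
t=20: queue=[F,B,E] q_used=2 → run F
t=21: queue=[F,B,E] q_used=3 → run F
t=22: queue=[B,E,F] q_used=0 → run B
t=23: queue=[B,E,F] q_used=1 → run B
t=24: queue=[B,E,F] q_used=2 → run B
t=25: queue=[E,F] q_used=0 → run E
t=26: queue=[E,F] q_used=1 → run E
t=27: queue=[F] q_used=0 → run F
t=28: (idle)
t=29: (idle)
t=30: (idle)
t=31: (idle)
t=32: (idle)
t=33: (idle)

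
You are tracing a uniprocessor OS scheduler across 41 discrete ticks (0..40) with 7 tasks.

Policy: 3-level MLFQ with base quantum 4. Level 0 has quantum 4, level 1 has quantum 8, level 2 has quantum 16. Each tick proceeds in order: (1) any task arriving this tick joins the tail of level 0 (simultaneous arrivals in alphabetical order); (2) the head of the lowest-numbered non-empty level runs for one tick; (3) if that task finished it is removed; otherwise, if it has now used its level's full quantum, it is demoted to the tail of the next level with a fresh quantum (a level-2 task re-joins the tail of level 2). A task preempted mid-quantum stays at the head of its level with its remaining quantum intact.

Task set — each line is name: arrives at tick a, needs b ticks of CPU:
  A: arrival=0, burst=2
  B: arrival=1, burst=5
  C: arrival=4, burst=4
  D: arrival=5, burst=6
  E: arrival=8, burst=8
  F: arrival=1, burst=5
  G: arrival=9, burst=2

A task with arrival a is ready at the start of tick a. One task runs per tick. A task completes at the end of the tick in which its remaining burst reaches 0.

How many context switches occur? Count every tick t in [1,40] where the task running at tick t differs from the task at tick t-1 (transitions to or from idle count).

context switches = 11

t=0: L0/L1/L2 = A/-/- → run A
t=1: L0/L1/L2 = ABF/-/- → run A
t=2: L0/L1/L2 = BF/-/- → run B
t=3: L0/L1/L2 = BF/-/- → run B
t=4: L0/L1/L2 = BFC/-/- → run B
t=5: L0/L1/L2 = BFCD/-/- → run B
t=6: L0/L1/L2 = FCD/B/- → run F
t=7: L0/L1/L2 = FCD/B/- → run F
t=8: L0/L1/L2 = FCDE/B/- → run F
t=9: L0/L1/L2 = FCDEG/B/- → run F
t=10: L0/L1/L2 = CDEG/BF/- → run C
t=11: L0/L1/L2 = CDEG/BF/- → run C
t=12: L0/L1/L2 = CDEG/BF/- → run C
t=13: L0/L1/L2 = CDEG/BF/- → run C
t=14: L0/L1/L2 = DEG/BF/- → run D
t=15: L0/L1/L2 = DEG/BF/- → run D
t=16: L0/L1/L2 = DEG/BF/- → run D
t=17: L0/L1/L2 = DEG/BF/- → run D
t=18: L0/L1/L2 = EG/BFD/- → run E
t=19: L0/L1/L2 = EG/BFD/- → run E
t=20: L0/L1/L2 = EG/BFD/- → run E
t=21: L0/L1/L2 = EG/BFD/- → run E
t=22: L0/L1/L2 = G/BFDE/- → run G
t=23: L0/L1/L2 = G/BFDE/- → run G
t=24: L0/L1/L2 = -/BFDE/- → run B
t=25: L0/L1/L2 = -/FDE/- → run F
t=26: L0/L1/L2 = -/DE/- → run D
t=27: L0/L1/L2 = -/DE/- → run D
t=28: L0/L1/L2 = -/E/- → run E
t=29: L0/L1/L2 = -/E/- → run E
t=30: L0/L1/L2 = -/E/- → run E
t=31: L0/L1/L2 = -/E/- → run E
t=32: (idle)
t=33: (idle)
t=34: (idle)
t=35: (idle)
t=36: (idle)
t=37: (idle)
t=38: (idle)
t=39: (idle)
t=40: (idle)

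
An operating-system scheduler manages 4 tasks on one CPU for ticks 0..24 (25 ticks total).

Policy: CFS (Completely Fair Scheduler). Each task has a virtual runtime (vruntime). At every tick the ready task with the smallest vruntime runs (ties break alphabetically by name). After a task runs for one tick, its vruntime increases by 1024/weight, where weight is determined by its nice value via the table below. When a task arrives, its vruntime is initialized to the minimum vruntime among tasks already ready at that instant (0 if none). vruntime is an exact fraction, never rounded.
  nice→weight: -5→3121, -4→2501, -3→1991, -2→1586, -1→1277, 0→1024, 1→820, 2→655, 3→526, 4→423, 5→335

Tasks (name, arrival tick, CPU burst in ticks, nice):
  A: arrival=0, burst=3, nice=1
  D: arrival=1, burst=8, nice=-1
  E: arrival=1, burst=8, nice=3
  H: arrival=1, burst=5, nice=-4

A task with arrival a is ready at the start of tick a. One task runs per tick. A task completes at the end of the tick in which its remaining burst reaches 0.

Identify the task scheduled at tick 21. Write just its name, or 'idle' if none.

t=0: vr[A=0] → run A
t=1: vr[A=256/205 D=256/205 E=256/205 H=256/205] → run A
t=2: vr[A=512/205 D=256/205 E=256/205 H=256/205] → run D
t=3: vr[A=512/205 D=536832/261785 E=256/205 H=256/205] → run E
t=4: vr[A=512/205 D=536832/261785 E=172288/53915 H=256/205] → run H
t=5: vr[A=512/205 D=536832/261785 E=172288/53915 H=20736/12505] → run H
t=6: vr[A=512/205 D=536832/261785 E=172288/53915 H=25856/12505] → run D
t=7: vr[A=512/205 D=746752/261785 E=172288/53915 H=25856/12505] → run H
t=8: vr[A=512/205 D=746752/261785 E=172288/53915 H=30976/12505] → run H
t=9: vr[A=512/205 D=746752/261785 E=172288/53915 H=36096/12505] → run A
t=10: vr[D=746752/261785 E=172288/53915 H=36096/12505] → run D
t=11: vr[D=956672/261785 E=172288/53915 H=36096/12505] → run H
t=12: vr[D=956672/261785 E=172288/53915] → run E
t=13: vr[D=956672/261785 E=277248/53915] → run D
t=14: vr[D=1166592/261785 E=277248/53915] → run D
t=15: vr[D=1376512/261785 E=277248/53915] → run E
t=16: vr[D=1376512/261785 E=382208/53915] → run D
t=17: vr[D=1586432/261785 E=382208/53915] → run D
t=18: vr[D=1796352/261785 E=382208/53915] → run D
t=19: vr[E=382208/53915] → run E
t=20: vr[E=487168/53915] → run E
t=21: vr[E=592128/53915] → run E
t=22: vr[E=697088/53915] → run E
t=23: vr[E=802048/53915] → run E
t=24: (idle)

running at tick 21 = E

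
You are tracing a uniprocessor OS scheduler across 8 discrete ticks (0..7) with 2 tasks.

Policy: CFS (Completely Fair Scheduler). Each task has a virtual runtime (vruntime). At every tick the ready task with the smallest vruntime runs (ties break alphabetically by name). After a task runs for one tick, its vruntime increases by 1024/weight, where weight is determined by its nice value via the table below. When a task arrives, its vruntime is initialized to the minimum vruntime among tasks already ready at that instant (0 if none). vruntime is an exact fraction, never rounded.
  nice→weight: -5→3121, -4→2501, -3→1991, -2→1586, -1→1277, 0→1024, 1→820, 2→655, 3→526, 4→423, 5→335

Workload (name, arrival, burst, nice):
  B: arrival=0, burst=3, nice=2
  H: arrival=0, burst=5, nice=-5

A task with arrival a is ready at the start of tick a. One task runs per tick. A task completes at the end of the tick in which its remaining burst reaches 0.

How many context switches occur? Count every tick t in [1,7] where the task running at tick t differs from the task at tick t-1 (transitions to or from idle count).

t=0: vr[B=0 H=0] → run B
t=1: vr[B=1024/655 H=0] → run H
t=2: vr[B=1024/655 H=1024/3121] → run H
t=3: vr[B=1024/655 H=2048/3121] → run H
t=4: vr[B=1024/655 H=3072/3121] → run H
t=5: vr[B=1024/655 H=4096/3121] → run H
t=6: vr[B=1024/655] → run B
t=7: vr[B=2048/655] → run B

context switches = 2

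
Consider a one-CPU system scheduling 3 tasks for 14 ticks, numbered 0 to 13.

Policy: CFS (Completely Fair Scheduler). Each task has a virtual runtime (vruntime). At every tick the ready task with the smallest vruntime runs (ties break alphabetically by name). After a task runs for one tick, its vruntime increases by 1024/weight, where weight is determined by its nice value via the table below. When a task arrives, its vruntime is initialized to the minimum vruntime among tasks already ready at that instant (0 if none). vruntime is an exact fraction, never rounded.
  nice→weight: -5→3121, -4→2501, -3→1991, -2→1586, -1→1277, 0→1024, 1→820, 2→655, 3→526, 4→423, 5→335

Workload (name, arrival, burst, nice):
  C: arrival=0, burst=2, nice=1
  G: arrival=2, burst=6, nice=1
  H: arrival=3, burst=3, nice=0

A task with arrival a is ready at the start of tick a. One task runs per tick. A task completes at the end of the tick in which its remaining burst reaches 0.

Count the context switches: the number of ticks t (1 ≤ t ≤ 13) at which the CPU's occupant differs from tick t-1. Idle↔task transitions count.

context switches = 6

t=0: vr[C=0] → run C
t=1: vr[C=256/205] → run C
t=2: vr[G=0] → run G
t=3: vr[G=256/205 H=256/205] → run G
t=4: vr[G=512/205 H=256/205] → run H
t=5: vr[G=512/205 H=461/205] → run H
t=6: vr[G=512/205 H=666/205] → run G
t=7: vr[G=768/205 H=666/205] → run H
t=8: vr[G=768/205] → run G
t=9: vr[G=1024/205] → run G
t=10: vr[G=256/41] → run G
t=11: (idle)
t=12: (idle)
t=13: (idle)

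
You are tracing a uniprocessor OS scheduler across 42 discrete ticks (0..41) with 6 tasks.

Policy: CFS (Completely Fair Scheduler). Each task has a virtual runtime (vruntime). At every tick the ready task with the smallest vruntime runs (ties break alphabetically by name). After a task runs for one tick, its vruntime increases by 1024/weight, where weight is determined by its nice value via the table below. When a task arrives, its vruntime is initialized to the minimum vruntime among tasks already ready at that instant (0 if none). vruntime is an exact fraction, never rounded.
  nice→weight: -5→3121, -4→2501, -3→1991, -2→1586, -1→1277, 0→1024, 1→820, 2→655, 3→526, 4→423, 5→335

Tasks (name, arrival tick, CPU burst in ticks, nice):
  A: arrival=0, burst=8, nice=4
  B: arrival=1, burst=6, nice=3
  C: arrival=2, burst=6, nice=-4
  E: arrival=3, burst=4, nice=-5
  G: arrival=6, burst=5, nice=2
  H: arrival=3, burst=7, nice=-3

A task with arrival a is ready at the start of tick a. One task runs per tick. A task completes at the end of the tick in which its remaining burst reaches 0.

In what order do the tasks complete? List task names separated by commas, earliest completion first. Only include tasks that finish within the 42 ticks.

t=0: vr[A=0] → run A
t=1: vr[A=1024/423 B=1024/423] → run A
t=2: vr[A=2048/423 B=1024/423 C=1024/423] → run B
t=3: vr[A=2048/423 B=485888/111249 C=1024/423 E=1024/423 H=1024/423] → run C
t=4: vr[A=2048/423 B=485888/111249 C=2994176/1057923 E=1024/423 H=1024/423] → run E
t=5: vr[A=2048/423 B=485888/111249 C=2994176/1057923 E=3629056/1320183 H=1024/423] → run H
t=6: vr[A=2048/423 B=485888/111249 C=2994176/1057923 E=3629056/1320183 G=3629056/1320183 H=2471936/842193] → run E
t=7: vr[A=2048/423 B=485888/111249 C=2994176/1057923 E=4062208/1320183 G=3629056/1320183 H=2471936/842193] → run G
t=8: vr[A=2048/423 B=485888/111249 C=2994176/1057923 E=4062208/1320183 G=3728899072/864719865 H=2471936/842193] → run C
t=9: vr[A=2048/423 B=485888/111249 C=3427328/1057923 E=4062208/1320183 G=3728899072/864719865 H=2471936/842193] → run H
t=10: vr[A=2048/423 B=485888/111249 C=3427328/1057923 E=4062208/1320183 G=3728899072/864719865 H=2905088/842193] → run E
t=11: vr[A=2048/423 B=485888/111249 C=3427328/1057923 E=4495360/1320183 G=3728899072/864719865 H=2905088/842193] → run C
t=12: vr[A=2048/423 B=485888/111249 C=3860480/1057923 E=4495360/1320183 G=3728899072/864719865 H=2905088/842193] → run E
t=13: vr[A=2048/423 B=485888/111249 C=3860480/1057923 G=3728899072/864719865 H=2905088/842193] → run H
t=14: vr[A=2048/423 B=485888/111249 C=3860480/1057923 G=3728899072/864719865 H=3338240/842193] → run C
t=15: vr[A=2048/423 B=485888/111249 C=4293632/1057923 G=3728899072/864719865 H=3338240/842193] → run H
t=16: vr[A=2048/423 B=485888/111249 C=4293632/1057923 G=3728899072/864719865 H=3771392/842193] → run C
t=17: vr[A=2048/423 B=485888/111249 C=4726784/1057923 G=3728899072/864719865 H=3771392/842193] → run G
t=18: vr[A=2048/423 B=485888/111249 C=4726784/1057923 G=5080766464/864719865 H=3771392/842193] → run B
t=19: vr[A=2048/423 B=702464/111249 C=4726784/1057923 G=5080766464/864719865 H=3771392/842193] → run C
t=20: vr[A=2048/423 B=702464/111249 G=5080766464/864719865 H=3771392/842193] → run H
t=21: vr[A=2048/423 B=702464/111249 G=5080766464/864719865 H=4204544/842193] → run A
t=22: vr[A=1024/141 B=702464/111249 G=5080766464/864719865 H=4204544/842193] → run H
t=23: vr[A=1024/141 B=702464/111249 G=5080766464/864719865 H=4637696/842193] → run H
t=24: vr[A=1024/141 B=702464/111249 G=5080766464/864719865] → run G
t=25: vr[A=1024/141 B=702464/111249 G=6432633856/864719865] → run B
t=26: vr[A=1024/141 B=919040/111249 G=6432633856/864719865] → run A
t=27: vr[A=4096/423 B=919040/111249 G=6432633856/864719865] → run G
t=28: vr[A=4096/423 B=919040/111249 G=7784501248/864719865] → run B
t=29: vr[A=4096/423 B=1135616/111249 G=7784501248/864719865] → run G
t=30: vr[A=4096/423 B=1135616/111249] → run A
t=31: vr[A=5120/423 B=1135616/111249] → run B
t=32: vr[A=5120/423 B=1352192/111249] → run A
t=33: vr[A=2048/141 B=1352192/111249] → run B
t=34: vr[A=2048/141] → run A
t=35: vr[A=7168/423] → run A
t=36: (idle)
t=37: (idle)
t=38: (idle)
t=39: (idle)
t=40: (idle)
t=41: (idle)

completion order = E, C, H, G, B, A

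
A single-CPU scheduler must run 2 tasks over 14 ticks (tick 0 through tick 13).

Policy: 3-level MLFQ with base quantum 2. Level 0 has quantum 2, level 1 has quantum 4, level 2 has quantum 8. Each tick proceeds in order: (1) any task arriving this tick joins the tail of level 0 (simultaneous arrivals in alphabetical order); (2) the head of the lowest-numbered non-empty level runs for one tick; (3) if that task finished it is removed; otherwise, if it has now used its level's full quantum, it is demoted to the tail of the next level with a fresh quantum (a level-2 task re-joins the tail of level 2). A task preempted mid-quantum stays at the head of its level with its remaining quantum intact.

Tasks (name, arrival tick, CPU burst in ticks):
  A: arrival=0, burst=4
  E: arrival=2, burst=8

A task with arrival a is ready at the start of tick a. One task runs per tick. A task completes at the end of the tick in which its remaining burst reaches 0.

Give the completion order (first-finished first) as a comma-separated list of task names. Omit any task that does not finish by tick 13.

t=0: L0/L1/L2 = A/-/- → run A
t=1: L0/L1/L2 = A/-/- → run A
t=2: L0/L1/L2 = E/A/- → run E
t=3: L0/L1/L2 = E/A/- → run E
t=4: L0/L1/L2 = -/AE/- → run A
t=5: L0/L1/L2 = -/AE/- → run A
t=6: L0/L1/L2 = -/E/- → run E
t=7: L0/L1/L2 = -/E/- → run E
t=8: L0/L1/L2 = -/E/- → run E
t=9: L0/L1/L2 = -/E/- → run E
t=10: L0/L1/L2 = -/-/E → run E
t=11: L0/L1/L2 = -/-/E → run E
t=12: (idle)
t=13: (idle)

completion order = A, E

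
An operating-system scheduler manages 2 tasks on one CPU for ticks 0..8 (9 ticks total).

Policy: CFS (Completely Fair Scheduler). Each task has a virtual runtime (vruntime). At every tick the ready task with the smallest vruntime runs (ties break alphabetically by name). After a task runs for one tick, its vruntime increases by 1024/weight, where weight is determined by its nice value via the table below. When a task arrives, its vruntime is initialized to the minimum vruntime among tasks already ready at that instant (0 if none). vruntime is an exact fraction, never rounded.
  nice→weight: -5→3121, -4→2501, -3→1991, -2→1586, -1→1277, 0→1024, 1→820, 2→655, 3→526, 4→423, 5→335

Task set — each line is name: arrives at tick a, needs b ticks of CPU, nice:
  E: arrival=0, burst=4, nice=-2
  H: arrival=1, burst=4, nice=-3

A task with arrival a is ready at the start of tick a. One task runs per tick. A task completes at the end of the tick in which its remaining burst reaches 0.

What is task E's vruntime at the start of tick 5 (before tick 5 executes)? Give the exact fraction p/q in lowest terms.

vruntime(E, start of tick 5) = 1536/793

t=0: vr[E=0] → run E
t=1: vr[E=512/793 H=512/793] → run E
t=2: vr[E=1024/793 H=512/793] → run H
t=3: vr[E=1024/793 H=1831424/1578863] → run H
t=4: vr[E=1024/793 H=2643456/1578863] → run E
t=5: vr[E=1536/793 H=2643456/1578863] → run H
t=6: vr[E=1536/793 H=3455488/1578863] → run E
t=7: vr[H=3455488/1578863] → run H
t=8: (idle)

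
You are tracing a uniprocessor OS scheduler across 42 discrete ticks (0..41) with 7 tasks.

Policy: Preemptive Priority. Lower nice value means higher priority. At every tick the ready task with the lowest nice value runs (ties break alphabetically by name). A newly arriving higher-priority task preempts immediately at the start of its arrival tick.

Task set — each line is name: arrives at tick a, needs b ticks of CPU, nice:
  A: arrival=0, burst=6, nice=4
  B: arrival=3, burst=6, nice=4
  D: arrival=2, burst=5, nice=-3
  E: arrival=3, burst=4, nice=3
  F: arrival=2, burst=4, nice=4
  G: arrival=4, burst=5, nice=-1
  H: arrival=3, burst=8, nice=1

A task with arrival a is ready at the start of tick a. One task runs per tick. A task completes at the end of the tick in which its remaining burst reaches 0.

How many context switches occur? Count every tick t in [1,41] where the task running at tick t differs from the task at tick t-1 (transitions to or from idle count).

t=0: ready={A} → run A
t=1: ready={A} → run A
t=2: ready={A,D,F} → run D
t=3: ready={A,B,D,E,F,H} → run D
t=4: ready={A,B,D,E,F,G,H} → run D
t=5: ready={A,B,D,E,F,G,H} → run D
t=6: ready={A,B,D,E,F,G,H} → run D
t=7: ready={A,B,E,F,G,H} → run G
t=8: ready={A,B,E,F,G,H} → run G
t=9: ready={A,B,E,F,G,H} → run G
t=10: ready={A,B,E,F,G,H} → run G
t=11: ready={A,B,E,F,G,H} → run G
t=12: ready={A,B,E,F,H} → run H
t=13: ready={A,B,E,F,H} → run H
t=14: ready={A,B,E,F,H} → run H
t=15: ready={A,B,E,F,H} → run H
t=16: ready={A,B,E,F,H} → run H
t=17: ready={A,B,E,F,H} → run H
t=18: ready={A,B,E,F,H} → run H
t=19: ready={A,B,E,F,H} → run H
t=20: ready={A,B,E,F} → run E
t=21: ready={A,B,E,F} → run E
t=22: ready={A,B,E,F} → run E
t=23: ready={A,B,E,F} → run E
t=24: ready={A,B,F} → run A
t=25: ready={A,B,F} → run A
t=26: ready={A,B,F} → run A
t=27: ready={A,B,F} → run A
t=28: ready={B,F} → run B
t=29: ready={B,F} → run B
t=30: ready={B,F} → run B
t=31: ready={B,F} → run B
t=32: ready={B,F} → run B
t=33: ready={B,F} → run B
t=34: ready={F} → run F
t=35: ready={F} → run F
t=36: ready={F} → run F
t=37: ready={F} → run F
t=38: (idle)
t=39: (idle)
t=40: (idle)
t=41: (idle)

context switches = 8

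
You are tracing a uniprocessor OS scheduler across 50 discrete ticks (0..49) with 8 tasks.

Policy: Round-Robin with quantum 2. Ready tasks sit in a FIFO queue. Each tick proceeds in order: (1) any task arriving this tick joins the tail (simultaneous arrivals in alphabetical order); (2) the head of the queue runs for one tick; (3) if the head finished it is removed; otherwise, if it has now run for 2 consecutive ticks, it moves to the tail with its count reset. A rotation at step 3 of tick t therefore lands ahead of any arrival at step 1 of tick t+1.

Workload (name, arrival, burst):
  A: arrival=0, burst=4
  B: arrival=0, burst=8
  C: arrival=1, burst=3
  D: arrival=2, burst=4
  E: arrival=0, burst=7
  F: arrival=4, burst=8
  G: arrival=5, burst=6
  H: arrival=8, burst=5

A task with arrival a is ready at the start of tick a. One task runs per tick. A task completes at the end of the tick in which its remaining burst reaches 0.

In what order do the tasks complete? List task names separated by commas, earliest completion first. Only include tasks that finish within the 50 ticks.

t=0: queue=[A,B,E] q_used=0 → run A
t=1: queue=[A,B,E,C] q_used=1 → run A
t=2: queue=[B,E,C,A,D] q_used=0 → run B
t=3: queue=[B,E,C,A,D] q_used=1 → run B
t=4: queue=[E,C,A,D,B,F] q_used=0 → run E
t=5: queue=[E,C,A,D,B,F,G] q_used=1 → run E
t=6: queue=[C,A,D,B,F,G,E] q_used=0 → run C
t=7: queue=[C,A,D,B,F,G,E] q_used=1 → run C
t=8: queue=[A,D,B,F,G,E,C,H] q_used=0 → run A
t=9: queue=[A,D,B,F,G,E,C,H] q_used=1 → run A
t=10: queue=[D,B,F,G,E,C,H] q_used=0 → run D
t=11: queue=[D,B,F,G,E,C,H] q_used=1 → run D
t=12: queue=[B,F,G,E,C,H,D] q_used=0 → run B
t=13: queue=[B,F,G,E,C,H,D] q_used=1 → run B
t=14: queue=[F,G,E,C,H,D,B] q_used=0 → run F
t=15: queue=[F,G,E,C,H,D,B] q_used=1 → run F
t=16: queue=[G,E,C,H,D,B,F] q_used=0 → run G
t=17: queue=[G,E,C,H,D,B,F] q_used=1 → run G
t=18: queue=[E,C,H,D,B,F,G] q_used=0 → run E
t=19: queue=[E,C,H,D,B,F,G] q_used=1 → run E
t=20: queue=[C,H,D,B,F,G,E] q_used=0 → run C
t=21: queue=[H,D,B,F,G,E] q_used=0 → run H
t=22: queue=[H,D,B,F,G,E] q_used=1 → run H
t=23: queue=[D,B,F,G,E,H] q_used=0 → run D
t=24: queue=[D,B,F,G,E,H] q_used=1 → run D
t=25: queue=[B,F,G,E,H] q_used=0 → run B
t=26: queue=[B,F,G,E,H] q_used=1 → run B
t=27: queue=[F,G,E,H,B] q_used=0 → run F
t=28: queue=[F,G,E,H,B] q_used=1 → run F
t=29: queue=[G,E,H,B,F] q_used=0 → run G
t=30: queue=[G,E,H,B,F] q_used=1 → run G
t=31: queue=[E,H,B,F,G] q_used=0 → run E
t=32: queue=[E,H,B,F,G] q_used=1 → run E
t=33: queue=[H,B,F,G,E] q_used=0 → run H
t=34: queue=[H,B,F,G,E] q_used=1 → run H
t=35: queue=[B,F,G,E,H] q_used=0 → run B
t=36: queue=[B,F,G,E,H] q_used=1 → run B
t=37: queue=[F,G,E,H] q_used=0 → run F
t=38: queue=[F,G,E,H] q_used=1 → run F
t=39: queue=[G,E,H,F] q_used=0 → run G
t=40: queue=[G,E,H,F] q_used=1 → run G
t=41: queue=[E,H,F] q_used=0 → run E
t=42: queue=[H,F] q_used=0 → run H
t=43: queue=[F] q_used=0 → run F
t=44: queue=[F] q_used=1 → run F
t=45: (idle)
t=46: (idle)
t=47: (idle)
t=48: (idle)
t=49: (idle)

completion order = A, C, D, B, G, E, H, F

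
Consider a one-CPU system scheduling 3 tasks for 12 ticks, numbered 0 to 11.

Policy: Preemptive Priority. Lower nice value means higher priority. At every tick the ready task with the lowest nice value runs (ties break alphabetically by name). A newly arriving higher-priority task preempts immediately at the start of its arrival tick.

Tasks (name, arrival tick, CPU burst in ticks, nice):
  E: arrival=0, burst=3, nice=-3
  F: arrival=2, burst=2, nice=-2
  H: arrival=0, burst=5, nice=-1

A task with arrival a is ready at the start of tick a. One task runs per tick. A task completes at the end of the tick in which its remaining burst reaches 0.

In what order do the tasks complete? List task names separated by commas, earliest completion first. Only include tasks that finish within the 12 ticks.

t=0: ready={E,H} → run E
t=1: ready={E,H} → run E
t=2: ready={E,F,H} → run E
t=3: ready={F,H} → run F
t=4: ready={F,H} → run F
t=5: ready={H} → run H
t=6: ready={H} → run H
t=7: ready={H} → run H
t=8: ready={H} → run H
t=9: ready={H} → run H
t=10: (idle)
t=11: (idle)

completion order = E, F, H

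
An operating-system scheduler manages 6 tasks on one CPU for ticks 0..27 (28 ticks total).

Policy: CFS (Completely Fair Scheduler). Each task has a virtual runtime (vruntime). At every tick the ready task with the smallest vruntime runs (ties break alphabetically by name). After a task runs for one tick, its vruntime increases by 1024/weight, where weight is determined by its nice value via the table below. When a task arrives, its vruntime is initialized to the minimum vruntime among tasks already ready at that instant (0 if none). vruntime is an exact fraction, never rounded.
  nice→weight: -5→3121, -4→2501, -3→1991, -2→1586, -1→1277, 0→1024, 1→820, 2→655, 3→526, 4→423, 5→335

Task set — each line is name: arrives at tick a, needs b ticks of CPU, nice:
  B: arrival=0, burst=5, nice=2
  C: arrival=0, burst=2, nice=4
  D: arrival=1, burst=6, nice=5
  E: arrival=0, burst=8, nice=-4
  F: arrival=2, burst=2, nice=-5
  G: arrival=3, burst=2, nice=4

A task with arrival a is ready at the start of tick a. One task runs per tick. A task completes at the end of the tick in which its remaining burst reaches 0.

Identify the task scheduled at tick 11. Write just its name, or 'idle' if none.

t=0: vr[B=0 C=0 E=0] → run B
t=1: vr[B=1024/655 C=0 D=0 E=0] → run C
t=2: vr[B=1024/655 C=1024/423 D=0 E=0 F=0] → run D
t=3: vr[B=1024/655 C=1024/423 D=1024/335 E=0 F=0 G=0] → run E
t=4: vr[B=1024/655 C=1024/423 D=1024/335 E=1024/2501 F=0 G=0] → run F
t=5: vr[B=1024/655 C=1024/423 D=1024/335 E=1024/2501 F=1024/3121 G=0] → run G
t=6: vr[B=1024/655 C=1024/423 D=1024/335 E=1024/2501 F=1024/3121 G=1024/423] → run F
t=7: vr[B=1024/655 C=1024/423 D=1024/335 E=1024/2501 G=1024/423] → run E
t=8: vr[B=1024/655 C=1024/423 D=1024/335 E=2048/2501 G=1024/423] → run E
t=9: vr[B=1024/655 C=1024/423 D=1024/335 E=3072/2501 G=1024/423] → run E
t=10: vr[B=1024/655 C=1024/423 D=1024/335 E=4096/2501 G=1024/423] → run B
t=11: vr[B=2048/655 C=1024/423 D=1024/335 E=4096/2501 G=1024/423] → run E
t=12: vr[B=2048/655 C=1024/423 D=1024/335 E=5120/2501 G=1024/423] → run E
t=13: vr[B=2048/655 C=1024/423 D=1024/335 E=6144/2501 G=1024/423] → run C
t=14: vr[B=2048/655 D=1024/335 E=6144/2501 G=1024/423] → run G
t=15: vr[B=2048/655 D=1024/335 E=6144/2501] → run E
t=16: vr[B=2048/655 D=1024/335 E=7168/2501] → run E
t=17: vr[B=2048/655 D=1024/335] → run D
t=18: vr[B=2048/655 D=2048/335] → run B
t=19: vr[B=3072/655 D=2048/335] → run B
t=20: vr[B=4096/655 D=2048/335] → run D
t=21: vr[B=4096/655 D=3072/335] → run B
t=22: vr[D=3072/335] → run D
t=23: vr[D=4096/335] → run D
t=24: vr[D=1024/67] → run D
t=25: (idle)
t=26: (idle)
t=27: (idle)

running at tick 11 = E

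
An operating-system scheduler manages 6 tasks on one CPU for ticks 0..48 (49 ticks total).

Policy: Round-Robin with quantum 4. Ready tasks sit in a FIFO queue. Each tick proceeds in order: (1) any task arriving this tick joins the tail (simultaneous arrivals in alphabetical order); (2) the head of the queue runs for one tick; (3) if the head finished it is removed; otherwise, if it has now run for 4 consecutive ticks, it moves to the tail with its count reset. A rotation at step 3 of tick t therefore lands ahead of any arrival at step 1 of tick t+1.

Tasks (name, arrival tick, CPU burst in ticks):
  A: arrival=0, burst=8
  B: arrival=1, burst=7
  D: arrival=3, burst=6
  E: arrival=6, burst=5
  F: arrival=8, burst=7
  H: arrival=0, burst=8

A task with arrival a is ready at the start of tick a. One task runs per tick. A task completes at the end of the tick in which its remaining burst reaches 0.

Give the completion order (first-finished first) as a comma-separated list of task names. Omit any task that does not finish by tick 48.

t=0: queue=[A,H] q_used=0 → run A
t=1: queue=[A,H,B] q_used=1 → run A
t=2: queue=[A,H,B] q_used=2 → run A
t=3: queue=[A,H,B,D] q_used=3 → run A
t=4: queue=[H,B,D,A] q_used=0 → run H
t=5: queue=[H,B,D,A] q_used=1 → run H
t=6: queue=[H,B,D,A,E] q_used=2 → run H
t=7: queue=[H,B,D,A,E] q_used=3 → run H
t=8: queue=[B,D,A,E,H,F] q_used=0 → run B
t=9: queue=[B,D,A,E,H,F] q_used=1 → run B
t=10: queue=[B,D,A,E,H,F] q_used=2 → run B
t=11: queue=[B,D,A,E,H,F] q_used=3 → run B
t=12: queue=[D,A,E,H,F,B] q_used=0 → run D
t=13: queue=[D,A,E,H,F,B] q_used=1 → run D
t=14: queue=[D,A,E,H,F,B] q_used=2 → run D
t=15: queue=[D,A,E,H,F,B] q_used=3 → run D
t=16: queue=[A,E,H,F,B,D] q_used=0 → run A
t=17: queue=[A,E,H,F,B,D] q_used=1 → run A
t=18: queue=[A,E,H,F,B,D] q_used=2 → run A
t=19: queue=[A,E,H,F,B,D] q_used=3 → run A
t=20: queue=[E,H,F,B,D] q_used=0 → run E
t=21: queue=[E,H,F,B,D] q_used=1 → run E
t=22: queue=[E,H,F,B,D] q_used=2 → run E
t=23: queue=[E,H,F,B,D] q_used=3 → run E
t=24: queue=[H,F,B,D,E] q_used=0 → run H
t=25: queue=[H,F,B,D,E] q_used=1 → run H
t=26: queue=[H,F,B,D,E] q_used=2 → run H
t=27: queue=[H,F,B,D,E] q_used=3 → run H
t=28: queue=[F,B,D,E] q_used=0 → run F
t=29: queue=[F,B,D,E] q_used=1 → run F
t=30: queue=[F,B,D,E] q_used=2 → run F
t=31: queue=[F,B,D,E] q_used=3 → run F
t=32: queue=[B,D,E,F] q_used=0 → run B
t=33: queue=[B,D,E,F] q_used=1 → run B
t=34: queue=[B,D,E,F] q_used=2 → run B
t=35: queue=[D,E,F] q_used=0 → run D
t=36: queue=[D,E,F] q_used=1 → run D
t=37: queue=[E,F] q_used=0 → run E
t=38: queue=[F] q_used=0 → run F
t=39: queue=[F] q_used=1 → run F
t=40: queue=[F] q_used=2 → run F
t=41: (idle)
t=42: (idle)
t=43: (idle)
t=44: (idle)
t=45: (idle)
t=46: (idle)
t=47: (idle)
t=48: (idle)

completion order = A, H, B, D, E, F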